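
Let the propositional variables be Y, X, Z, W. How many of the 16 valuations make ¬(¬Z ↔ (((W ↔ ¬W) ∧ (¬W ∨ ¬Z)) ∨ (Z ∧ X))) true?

Initial set: {T ¬(¬Z ↔ (((W ↔ ¬W) ∧ (¬W ∨ ¬Z)) ∨ (Z ∧ X)))}.
T ¬(¬Z ↔ (((W ↔ ¬W) ∧ (¬W ∨ ¬Z)) ∨ (Z ∧ X))): β-rule — branch into T ¬Z, F (((W ↔ ¬W) ∧ (¬W ∨ ¬Z)) ∨ (Z ∧ X))  //  F ¬Z, T (((W ↔ ¬W) ∧ (¬W ∨ ¬Z)) ∨ (Z ∧ X)).
  branch 1 (add T ¬Z, F (((W ↔ ¬W) ∧ (¬W ∨ ¬Z)) ∨ (Z ∧ X))):
    F (((W ↔ ¬W) ∧ (¬W ∨ ¬Z)) ∨ (Z ∧ X)): α-rule — add F ((W ↔ ¬W) ∧ (¬W ∨ ¬Z)), F (Z ∧ X).
    F ((W ↔ ¬W) ∧ (¬W ∨ ¬Z)): β-rule — branch into F (W ↔ ¬W)  //  F (¬W ∨ ¬Z).
      branch 1.1 (add F (W ↔ ¬W)):
        F (Z ∧ X): β-rule — branch into F Z  //  F X.
          branch 1.1.1 (add F Z):
            F (W ↔ ¬W): β-rule — branch into T W, F ¬W  //  F W, T ¬W.
              branch 1.1.1.1 (add T W, F ¬W):
                ○ open, literals {W=true, Z=false}.
              branch 1.1.1.2 (add F W, T ¬W):
                ○ open, literals {W=false, Z=false}.
          branch 1.1.2 (add F X):
            F (W ↔ ¬W): β-rule — branch into T W, F ¬W  //  F W, T ¬W.
              branch 1.1.2.1 (add T W, F ¬W):
                ○ open, literals {W=true, X=false, Z=false}.
              branch 1.1.2.2 (add F W, T ¬W):
                ○ open, literals {W=false, X=false, Z=false}.
      branch 1.2 (add F (¬W ∨ ¬Z)):
        F (¬W ∨ ¬Z): α-rule — add F ¬W, F ¬Z.
        × closes — contains both Z and ¬Z.
  branch 2 (add F ¬Z, T (((W ↔ ¬W) ∧ (¬W ∨ ¬Z)) ∨ (Z ∧ X))):
    T (((W ↔ ¬W) ∧ (¬W ∨ ¬Z)) ∨ (Z ∧ X)): β-rule — branch into T ((W ↔ ¬W) ∧ (¬W ∨ ¬Z))  //  T (Z ∧ X).
      branch 2.1 (add T ((W ↔ ¬W) ∧ (¬W ∨ ¬Z))):
        T ((W ↔ ¬W) ∧ (¬W ∨ ¬Z)): α-rule — add T (W ↔ ¬W), T (¬W ∨ ¬Z).
        T (W ↔ ¬W): β-rule — branch into T W, T ¬W  //  F W, F ¬W.
          branch 2.1.1 (add T W, T ¬W):
            × closes — contains both W and ¬W.
          branch 2.1.2 (add F W, F ¬W):
            × closes — contains both W and ¬W.
      branch 2.2 (add T (Z ∧ X)):
        T (Z ∧ X): α-rule — add T Z, T X.
        ○ open, literals {X=true, Z=true}.
3 branches closed, 5 open.
Each open branch fixes some atoms; the unmentioned ones are free. Counting distinct full assignments: branch {W=true, Z=false} (Y, X) contributes 4 new; branch {W=false, Z=false} (Y, X) contributes 4 new; branch {W=true, X=false, Z=false} (Y) contributes 0 new; branch {W=false, X=false, Z=false} (Y) contributes 0 new; branch {X=true, Z=true} (Y, W) contributes 4 new. Total: 12.

12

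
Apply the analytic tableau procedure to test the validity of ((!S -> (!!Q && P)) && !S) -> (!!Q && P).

Assume the negation and expand:
Initial set: {F (((!S -> (!!Q && P)) && !S) -> (!!Q && P))}.
F (((!S -> (!!Q && P)) && !S) -> (!!Q && P)): α-rule — add T ((!S -> (!!Q && P)) && !S), F (!!Q && P).
T ((!S -> (!!Q && P)) && !S): α-rule — add T (!S -> (!!Q && P)), T !S.
F (!!Q && P): β-rule — branch into F !!Q  //  F P.
  branch 1 (add F !!Q):
    F !!Q: drop double negation, giving F Q.
    T (!S -> (!!Q && P)): β-rule — branch into F !S  //  T (!!Q && P).
      branch 1.1 (add F !S):
        × closes — contains both S and !S.
      branch 1.2 (add T (!!Q && P)):
        T (!!Q && P): α-rule — add T !!Q, T P.
        T !!Q: drop double negation, giving T Q.
        × closes — contains both Q and !Q.
  branch 2 (add F P):
    T (!S -> (!!Q && P)): β-rule — branch into F !S  //  T (!!Q && P).
      branch 2.1 (add F !S):
        × closes — contains both S and !S.
      branch 2.2 (add T (!!Q && P)):
        T (!!Q && P): α-rule — add T !!Q, T P.
        × closes — contains both P and !P.
All 4 branches close.
Every branch closed, so the negation is unsatisfiable and the formula is valid.

Valid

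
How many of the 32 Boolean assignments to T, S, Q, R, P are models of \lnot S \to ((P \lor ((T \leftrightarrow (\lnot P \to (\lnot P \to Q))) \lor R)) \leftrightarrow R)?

26

Initial set: {(\lnot S \to ((P \lor ((T \leftrightarrow (\lnot P \to (\lnot P \to Q))) \lor R)) \leftrightarrow R))}.
(\lnot S \to ((P \lor ((T \leftrightarrow (\lnot P \to (\lnot P \to Q))) \lor R)) \leftrightarrow R)): β-rule — branch into \lnot \lnot S  //  ((P \lor ((T \leftrightarrow (\lnot P \to (\lnot P \to Q))) \lor R)) \leftrightarrow R).
  branch 1 (add \lnot \lnot S):
    ○ open, literals {S=1}.
  branch 2 (add ((P \lor ((T \leftrightarrow (\lnot P \to (\lnot P \to Q))) \lor R)) \leftrightarrow R)):
    ((P \lor ((T \leftrightarrow (\lnot P \to (\lnot P \to Q))) \lor R)) \leftrightarrow R): β-rule — branch into (P \lor ((T \leftrightarrow (\lnot P \to (\lnot P \to Q))) \lor R)), R  //  \lnot (P \lor ((T \leftrightarrow (\lnot P \to (\lnot P \to Q))) \lor R)), \lnot R.
      branch 2.1 (add (P \lor ((T \leftrightarrow (\lnot P \to (\lnot P \to Q))) \lor R)), R):
        (P \lor ((T \leftrightarrow (\lnot P \to (\lnot P \to Q))) \lor R)): β-rule — branch into P  //  ((T \leftrightarrow (\lnot P \to (\lnot P \to Q))) \lor R).
          branch 2.1.1 (add P):
            ○ open, literals {P=1, R=1}.
          branch 2.1.2 (add ((T \leftrightarrow (\lnot P \to (\lnot P \to Q))) \lor R)):
            ((T \leftrightarrow (\lnot P \to (\lnot P \to Q))) \lor R): β-rule — branch into (T \leftrightarrow (\lnot P \to (\lnot P \to Q)))  //  R.
              branch 2.1.2.1 (add (T \leftrightarrow (\lnot P \to (\lnot P \to Q)))):
                (T \leftrightarrow (\lnot P \to (\lnot P \to Q))): β-rule — branch into T, (\lnot P \to (\lnot P \to Q))  //  \lnot T, \lnot (\lnot P \to (\lnot P \to Q)).
                  branch 2.1.2.1.1 (add T, (\lnot P \to (\lnot P \to Q))):
                    (\lnot P \to (\lnot P \to Q)): β-rule — branch into \lnot \lnot P  //  (\lnot P \to Q).
                      branch 2.1.2.1.1.1 (add \lnot \lnot P):
                        ○ open, literals {P=1, R=1, T=1}.
                      branch 2.1.2.1.1.2 (add (\lnot P \to Q)):
                        (\lnot P \to Q): β-rule — branch into \lnot \lnot P  //  Q.
                          branch 2.1.2.1.1.2.1 (add \lnot \lnot P):
                            ○ open, literals {P=1, R=1, T=1}.
                          branch 2.1.2.1.1.2.2 (add Q):
                            ○ open, literals {Q=1, R=1, T=1}.
                  branch 2.1.2.1.2 (add \lnot T, \lnot (\lnot P \to (\lnot P \to Q))):
                    \lnot (\lnot P \to (\lnot P \to Q)): α-rule — add \lnot P, \lnot (\lnot P \to Q).
                    \lnot (\lnot P \to Q): α-rule — add \lnot P, \lnot Q.
                    ○ open, literals {P=0, Q=0, R=1, T=0}.
              branch 2.1.2.2 (add R):
                ○ open, literals {R=1}.
      branch 2.2 (add \lnot (P \lor ((T \leftrightarrow (\lnot P \to (\lnot P \to Q))) \lor R)), \lnot R):
        \lnot (P \lor ((T \leftrightarrow (\lnot P \to (\lnot P \to Q))) \lor R)): α-rule — add \lnot P, \lnot ((T \leftrightarrow (\lnot P \to (\lnot P \to Q))) \lor R).
        \lnot ((T \leftrightarrow (\lnot P \to (\lnot P \to Q))) \lor R): α-rule — add \lnot (T \leftrightarrow (\lnot P \to (\lnot P \to Q))), \lnot R.
        \lnot (T \leftrightarrow (\lnot P \to (\lnot P \to Q))): β-rule — branch into T, \lnot (\lnot P \to (\lnot P \to Q))  //  \lnot T, (\lnot P \to (\lnot P \to Q)).
          branch 2.2.1 (add T, \lnot (\lnot P \to (\lnot P \to Q))):
            \lnot (\lnot P \to (\lnot P \to Q)): α-rule — add \lnot P, \lnot (\lnot P \to Q).
            \lnot (\lnot P \to Q): α-rule — add \lnot P, \lnot Q.
            ○ open, literals {P=0, Q=0, R=0, T=1}.
          branch 2.2.2 (add \lnot T, (\lnot P \to (\lnot P \to Q))):
            (\lnot P \to (\lnot P \to Q)): β-rule — branch into \lnot \lnot P  //  (\lnot P \to Q).
              branch 2.2.2.1 (add \lnot \lnot P):
                × closes — contains both P and \lnot P.
              branch 2.2.2.2 (add (\lnot P \to Q)):
                (\lnot P \to Q): β-rule — branch into \lnot \lnot P  //  Q.
                  branch 2.2.2.2.1 (add \lnot \lnot P):
                    × closes — contains both P and \lnot P.
                  branch 2.2.2.2.2 (add Q):
                    ○ open, literals {P=0, Q=1, R=0, T=0}.
2 branches closed, 9 open.
Each open branch fixes some atoms; the unmentioned ones are free. Counting distinct full assignments: branch {S=1} (T, Q, R, P) contributes 16 new; branch {P=1, R=1} (T, S, Q) contributes 4 new; branch {P=1, R=1, T=1} (S, Q) contributes 0 new; branch {P=1, R=1, T=1} (S, Q) contributes 0 new; branch {Q=1, R=1, T=1} (S, P) contributes 1 new; branch {P=0, Q=0, R=1, T=0} (S) contributes 1 new; branch {R=1} (T, S, Q, P) contributes 2 new; branch {P=0, Q=0, R=0, T=1} (S) contributes 1 new; branch {P=0, Q=1, R=0, T=0} (S) contributes 1 new. Total: 26.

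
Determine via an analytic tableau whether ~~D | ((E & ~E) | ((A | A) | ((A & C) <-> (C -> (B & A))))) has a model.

Satisfiable

Initial set: {(~~D | ((E & ~E) | ((A | A) | ((A & C) <-> (C -> (B & A))))))}.
(~~D | ((E & ~E) | ((A | A) | ((A & C) <-> (C -> (B & A)))))): β-rule — branch into ~~D  //  ((E & ~E) | ((A | A) | ((A & C) <-> (C -> (B & A))))).
  branch 1 (add ~~D):
    ~~D: drop double negation, giving D.
    ○ open, literals {D=true}.
  branch 2 (add ((E & ~E) | ((A | A) | ((A & C) <-> (C -> (B & A)))))):
    ((E & ~E) | ((A | A) | ((A & C) <-> (C -> (B & A))))): β-rule — branch into (E & ~E)  //  ((A | A) | ((A & C) <-> (C -> (B & A)))).
      branch 2.1 (add (E & ~E)):
        (E & ~E): α-rule — add E, ~E.
        × closes — contains both E and ~E.
      branch 2.2 (add ((A | A) | ((A & C) <-> (C -> (B & A))))):
        ((A | A) | ((A & C) <-> (C -> (B & A)))): β-rule — branch into (A | A)  //  ((A & C) <-> (C -> (B & A))).
          branch 2.2.1 (add (A | A)):
            (A | A): β-rule — branch into A  //  A.
              branch 2.2.1.1 (add A):
                ○ open, literals {A=true}.
              branch 2.2.1.2 (add A):
                ○ open, literals {A=true}.
          branch 2.2.2 (add ((A & C) <-> (C -> (B & A)))):
            ((A & C) <-> (C -> (B & A))): β-rule — branch into (A & C), (C -> (B & A))  //  ~(A & C), ~(C -> (B & A)).
              branch 2.2.2.1 (add (A & C), (C -> (B & A))):
                (A & C): α-rule — add A, C.
                (C -> (B & A)): β-rule — branch into ~C  //  (B & A).
                  branch 2.2.2.1.1 (add ~C):
                    × closes — contains both C and ~C.
                  branch 2.2.2.1.2 (add (B & A)):
                    (B & A): α-rule — add B, A.
                    ○ open, literals {A=true, B=true, C=true}.
              branch 2.2.2.2 (add ~(A & C), ~(C -> (B & A))):
                ~(C -> (B & A)): α-rule — add C, ~(B & A).
                ~(A & C): β-rule — branch into ~A  //  ~C.
                  branch 2.2.2.2.1 (add ~A):
                    ~(B & A): β-rule — branch into ~B  //  ~A.
                      branch 2.2.2.2.1.1 (add ~B):
                        ○ open, literals {A=false, B=false, C=true}.
                      branch 2.2.2.2.1.2 (add ~A):
                        ○ open, literals {A=false, C=true}.
                  branch 2.2.2.2.2 (add ~C):
                    × closes — contains both C and ~C.
3 branches closed, 6 open.
An open branch gives a satisfying assignment: D=true.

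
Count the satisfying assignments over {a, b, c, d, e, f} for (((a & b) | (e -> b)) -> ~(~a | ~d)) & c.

Initial set: {((((a & b) | (e -> b)) -> ~(~a | ~d)) & c)}.
((((a & b) | (e -> b)) -> ~(~a | ~d)) & c): α-rule — add (((a & b) | (e -> b)) -> ~(~a | ~d)), c.
(((a & b) | (e -> b)) -> ~(~a | ~d)): β-rule — branch into ~((a & b) | (e -> b))  //  ~(~a | ~d).
  branch 1 (add ~((a & b) | (e -> b))):
    ~((a & b) | (e -> b)): α-rule — add ~(a & b), ~(e -> b).
    ~(e -> b): α-rule — add e, ~b.
    ~(a & b): β-rule — branch into ~a  //  ~b.
      branch 1.1 (add ~a):
        ○ open, literals {a=false, b=false, c=true, e=true}.
      branch 1.2 (add ~b):
        ○ open, literals {b=false, c=true, e=true}.
  branch 2 (add ~(~a | ~d)):
    ~(~a | ~d): α-rule — add ~~a, ~~d.
    ○ open, literals {a=true, c=true, d=true}.
0 branches closed, 3 open.
Each open branch fixes some atoms; the unmentioned ones are free. Counting distinct full assignments: branch {a=false, b=false, c=true, e=true} (d, f) contributes 4 new; branch {b=false, c=true, e=true} (a, d, f) contributes 4 new; branch {a=true, c=true, d=true} (b, e, f) contributes 6 new. Total: 14.

14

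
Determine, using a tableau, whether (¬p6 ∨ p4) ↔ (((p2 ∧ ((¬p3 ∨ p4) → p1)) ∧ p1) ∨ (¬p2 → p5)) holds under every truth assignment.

Not valid

Assume the negation and expand:
Initial set: {¬((¬p6 ∨ p4) ↔ (((p2 ∧ ((¬p3 ∨ p4) → p1)) ∧ p1) ∨ (¬p2 → p5)))}.
¬((¬p6 ∨ p4) ↔ (((p2 ∧ ((¬p3 ∨ p4) → p1)) ∧ p1) ∨ (¬p2 → p5))): β-rule — branch into (¬p6 ∨ p4), ¬(((p2 ∧ ((¬p3 ∨ p4) → p1)) ∧ p1) ∨ (¬p2 → p5))  //  ¬(¬p6 ∨ p4), (((p2 ∧ ((¬p3 ∨ p4) → p1)) ∧ p1) ∨ (¬p2 → p5)).
  branch 1 (add (¬p6 ∨ p4), ¬(((p2 ∧ ((¬p3 ∨ p4) → p1)) ∧ p1) ∨ (¬p2 → p5))):
    ¬(((p2 ∧ ((¬p3 ∨ p4) → p1)) ∧ p1) ∨ (¬p2 → p5)): α-rule — add ¬((p2 ∧ ((¬p3 ∨ p4) → p1)) ∧ p1), ¬(¬p2 → p5).
    ¬(¬p2 → p5): α-rule — add ¬p2, ¬p5.
    (¬p6 ∨ p4): β-rule — branch into ¬p6  //  p4.
      branch 1.1 (add ¬p6):
        ¬((p2 ∧ ((¬p3 ∨ p4) → p1)) ∧ p1): β-rule — branch into ¬(p2 ∧ ((¬p3 ∨ p4) → p1))  //  ¬p1.
          branch 1.1.1 (add ¬(p2 ∧ ((¬p3 ∨ p4) → p1))):
            ¬(p2 ∧ ((¬p3 ∨ p4) → p1)): β-rule — branch into ¬p2  //  ¬((¬p3 ∨ p4) → p1).
              branch 1.1.1.1 (add ¬p2):
                ○ open, literals {p2=0, p5=0, p6=0}.
              branch 1.1.1.2 (add ¬((¬p3 ∨ p4) → p1)):
                ¬((¬p3 ∨ p4) → p1): α-rule — add (¬p3 ∨ p4), ¬p1.
                (¬p3 ∨ p4): β-rule — branch into ¬p3  //  p4.
                  branch 1.1.1.2.1 (add ¬p3):
                    ○ open, literals {p1=0, p2=0, p3=0, p5=0, p6=0}.
                  branch 1.1.1.2.2 (add p4):
                    ○ open, literals {p1=0, p2=0, p4=1, p5=0, p6=0}.
          branch 1.1.2 (add ¬p1):
            ○ open, literals {p1=0, p2=0, p5=0, p6=0}.
      branch 1.2 (add p4):
        ¬((p2 ∧ ((¬p3 ∨ p4) → p1)) ∧ p1): β-rule — branch into ¬(p2 ∧ ((¬p3 ∨ p4) → p1))  //  ¬p1.
          branch 1.2.1 (add ¬(p2 ∧ ((¬p3 ∨ p4) → p1))):
            ¬(p2 ∧ ((¬p3 ∨ p4) → p1)): β-rule — branch into ¬p2  //  ¬((¬p3 ∨ p4) → p1).
              branch 1.2.1.1 (add ¬p2):
                ○ open, literals {p2=0, p4=1, p5=0}.
              branch 1.2.1.2 (add ¬((¬p3 ∨ p4) → p1)):
                ¬((¬p3 ∨ p4) → p1): α-rule — add (¬p3 ∨ p4), ¬p1.
                (¬p3 ∨ p4): β-rule — branch into ¬p3  //  p4.
                  branch 1.2.1.2.1 (add ¬p3):
                    ○ open, literals {p1=0, p2=0, p3=0, p4=1, p5=0}.
                  branch 1.2.1.2.2 (add p4):
                    ○ open, literals {p1=0, p2=0, p4=1, p5=0}.
          branch 1.2.2 (add ¬p1):
            ○ open, literals {p1=0, p2=0, p4=1, p5=0}.
  branch 2 (add ¬(¬p6 ∨ p4), (((p2 ∧ ((¬p3 ∨ p4) → p1)) ∧ p1) ∨ (¬p2 → p5))):
    ¬(¬p6 ∨ p4): α-rule — add ¬¬p6, ¬p4.
    (((p2 ∧ ((¬p3 ∨ p4) → p1)) ∧ p1) ∨ (¬p2 → p5)): β-rule — branch into ((p2 ∧ ((¬p3 ∨ p4) → p1)) ∧ p1)  //  (¬p2 → p5).
      branch 2.1 (add ((p2 ∧ ((¬p3 ∨ p4) → p1)) ∧ p1)):
        ((p2 ∧ ((¬p3 ∨ p4) → p1)) ∧ p1): α-rule — add (p2 ∧ ((¬p3 ∨ p4) → p1)), p1.
        (p2 ∧ ((¬p3 ∨ p4) → p1)): α-rule — add p2, ((¬p3 ∨ p4) → p1).
        ((¬p3 ∨ p4) → p1): β-rule — branch into ¬(¬p3 ∨ p4)  //  p1.
          branch 2.1.1 (add ¬(¬p3 ∨ p4)):
            ¬(¬p3 ∨ p4): α-rule — add ¬¬p3, ¬p4.
            ○ open, literals {p1=1, p2=1, p3=1, p4=0, p6=1}.
          branch 2.1.2 (add p1):
            ○ open, literals {p1=1, p2=1, p4=0, p6=1}.
      branch 2.2 (add (¬p2 → p5)):
        (¬p2 → p5): β-rule — branch into ¬¬p2  //  p5.
          branch 2.2.1 (add ¬¬p2):
            ○ open, literals {p2=1, p4=0, p6=1}.
          branch 2.2.2 (add p5):
            ○ open, literals {p4=0, p5=1, p6=1}.
0 branches closed, 12 open.
An open branch gives a countermodel: p2=0, p5=0, p6=0 (unmentioned atoms arbitrary); under it the original formula is false.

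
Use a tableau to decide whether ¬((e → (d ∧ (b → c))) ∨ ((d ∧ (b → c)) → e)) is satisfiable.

Initial set: {¬((e → (d ∧ (b → c))) ∨ ((d ∧ (b → c)) → e))}.
¬((e → (d ∧ (b → c))) ∨ ((d ∧ (b → c)) → e)): α-rule — add ¬(e → (d ∧ (b → c))), ¬((d ∧ (b → c)) → e).
¬(e → (d ∧ (b → c))): α-rule — add e, ¬(d ∧ (b → c)).
¬((d ∧ (b → c)) → e): α-rule — add (d ∧ (b → c)), ¬e.
× closes — contains both e and ¬e.
All 1 branch closes.
Every branch closed; the formula is unsatisfiable.

Unsatisfiable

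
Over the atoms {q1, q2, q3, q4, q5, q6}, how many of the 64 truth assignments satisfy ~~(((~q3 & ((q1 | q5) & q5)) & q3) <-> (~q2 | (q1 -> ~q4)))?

8

Initial set: {~~(((~q3 & ((q1 | q5) & q5)) & q3) <-> (~q2 | (q1 -> ~q4)))}.
~~(((~q3 & ((q1 | q5) & q5)) & q3) <-> (~q2 | (q1 -> ~q4))): drop double negation, giving (((~q3 & ((q1 | q5) & q5)) & q3) <-> (~q2 | (q1 -> ~q4))).
(((~q3 & ((q1 | q5) & q5)) & q3) <-> (~q2 | (q1 -> ~q4))): β-rule — branch into ((~q3 & ((q1 | q5) & q5)) & q3), (~q2 | (q1 -> ~q4))  //  ~((~q3 & ((q1 | q5) & q5)) & q3), ~(~q2 | (q1 -> ~q4)).
  branch 1 (add ((~q3 & ((q1 | q5) & q5)) & q3), (~q2 | (q1 -> ~q4))):
    ((~q3 & ((q1 | q5) & q5)) & q3): α-rule — add (~q3 & ((q1 | q5) & q5)), q3.
    (~q3 & ((q1 | q5) & q5)): α-rule — add ~q3, ((q1 | q5) & q5).
    × closes — contains both q3 and ~q3.
  branch 2 (add ~((~q3 & ((q1 | q5) & q5)) & q3), ~(~q2 | (q1 -> ~q4))):
    ~(~q2 | (q1 -> ~q4)): α-rule — add ~~q2, ~(q1 -> ~q4).
    ~(q1 -> ~q4): α-rule — add q1, ~~q4.
    ~((~q3 & ((q1 | q5) & q5)) & q3): β-rule — branch into ~(~q3 & ((q1 | q5) & q5))  //  ~q3.
      branch 2.1 (add ~(~q3 & ((q1 | q5) & q5))):
        ~(~q3 & ((q1 | q5) & q5)): β-rule — branch into ~~q3  //  ~((q1 | q5) & q5).
          branch 2.1.1 (add ~~q3):
            ○ open, literals {q1=T, q2=T, q3=T, q4=T}.
          branch 2.1.2 (add ~((q1 | q5) & q5)):
            ~((q1 | q5) & q5): β-rule — branch into ~(q1 | q5)  //  ~q5.
              branch 2.1.2.1 (add ~(q1 | q5)):
                ~(q1 | q5): α-rule — add ~q1, ~q5.
                × closes — contains both q1 and ~q1.
              branch 2.1.2.2 (add ~q5):
                ○ open, literals {q1=T, q2=T, q4=T, q5=F}.
      branch 2.2 (add ~q3):
        ○ open, literals {q1=T, q2=T, q3=F, q4=T}.
2 branches closed, 3 open.
Each open branch fixes some atoms; the unmentioned ones are free. Counting distinct full assignments: branch {q1=T, q2=T, q3=T, q4=T} (q5, q6) contributes 4 new; branch {q1=T, q2=T, q4=T, q5=F} (q3, q6) contributes 2 new; branch {q1=T, q2=T, q3=F, q4=T} (q5, q6) contributes 2 new. Total: 8.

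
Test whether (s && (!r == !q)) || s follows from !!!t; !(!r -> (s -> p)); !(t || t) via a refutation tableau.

Initial set: {!!!t; !(!r -> (s -> p)); !(t || t); !((s && (!r == !q)) || s)}.
!!!t: drop double negation, giving !t.
!(!r -> (s -> p)): α-rule — add !r, !(s -> p).
!(t || t): α-rule — add !t, !t.
!((s && (!r == !q)) || s): α-rule — add !(s && (!r == !q)), !s.
!(s -> p): α-rule — add s, !p.
× closes — contains both s and !s.
All 1 branch closes.
Every branch closed, so the premises entail the conclusion.

Yes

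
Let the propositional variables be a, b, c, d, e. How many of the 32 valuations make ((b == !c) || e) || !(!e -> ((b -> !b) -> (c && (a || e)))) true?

28

Initial set: {(((b == !c) || e) || !(!e -> ((b -> !b) -> (c && (a || e)))))}.
(((b == !c) || e) || !(!e -> ((b -> !b) -> (c && (a || e))))): β-rule — branch into ((b == !c) || e)  //  !(!e -> ((b -> !b) -> (c && (a || e)))).
  branch 1 (add ((b == !c) || e)):
    ((b == !c) || e): β-rule — branch into (b == !c)  //  e.
      branch 1.1 (add (b == !c)):
        (b == !c): β-rule — branch into b, !c  //  !b, !!c.
          branch 1.1.1 (add b, !c):
            ○ open, literals {b=1, c=0}.
          branch 1.1.2 (add !b, !!c):
            ○ open, literals {b=0, c=1}.
      branch 1.2 (add e):
        ○ open, literals {e=1}.
  branch 2 (add !(!e -> ((b -> !b) -> (c && (a || e))))):
    !(!e -> ((b -> !b) -> (c && (a || e)))): α-rule — add !e, !((b -> !b) -> (c && (a || e))).
    !((b -> !b) -> (c && (a || e))): α-rule — add (b -> !b), !(c && (a || e)).
    (b -> !b): β-rule — branch into !b  //  !b.
      branch 2.1 (add !b):
        !(c && (a || e)): β-rule — branch into !c  //  !(a || e).
          branch 2.1.1 (add !c):
            ○ open, literals {b=0, c=0, e=0}.
          branch 2.1.2 (add !(a || e)):
            !(a || e): α-rule — add !a, !e.
            ○ open, literals {a=0, b=0, e=0}.
      branch 2.2 (add !b):
        !(c && (a || e)): β-rule — branch into !c  //  !(a || e).
          branch 2.2.1 (add !c):
            ○ open, literals {b=0, c=0, e=0}.
          branch 2.2.2 (add !(a || e)):
            !(a || e): α-rule — add !a, !e.
            ○ open, literals {a=0, b=0, e=0}.
0 branches closed, 7 open.
Each open branch fixes some atoms; the unmentioned ones are free. Counting distinct full assignments: branch {b=1, c=0} (a, d, e) contributes 8 new; branch {b=0, c=1} (a, d, e) contributes 8 new; branch {e=1} (a, b, c, d) contributes 8 new; branch {b=0, c=0, e=0} (a, d) contributes 4 new; branch {a=0, b=0, e=0} (c, d) contributes 0 new; branch {b=0, c=0, e=0} (a, d) contributes 0 new; branch {a=0, b=0, e=0} (c, d) contributes 0 new. Total: 28.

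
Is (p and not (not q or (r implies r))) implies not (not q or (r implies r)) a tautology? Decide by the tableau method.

Valid

Assume the negation and expand:
Initial set: {F ((p and not (not q or (r implies r))) implies not (not q or (r implies r)))}.
F ((p and not (not q or (r implies r))) implies not (not q or (r implies r))): α-rule — add T (p and not (not q or (r implies r))), F not (not q or (r implies r)).
T (p and not (not q or (r implies r))): α-rule — add T p, T not (not q or (r implies r)).
T not (not q or (r implies r)): α-rule — add F not q, F (r implies r).
F (r implies r): α-rule — add T r, F r.
× closes — contains both r and not r.
All 1 branch closes.
Every branch closed, so the negation is unsatisfiable and the formula is valid.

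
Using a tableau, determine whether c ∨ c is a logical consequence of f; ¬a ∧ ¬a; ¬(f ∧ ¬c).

Yes

Initial set: {f; (¬a ∧ ¬a); ¬(f ∧ ¬c); ¬(c ∨ c)}.
(¬a ∧ ¬a): α-rule — add ¬a, ¬a.
¬(c ∨ c): α-rule — add ¬c, ¬c.
¬(f ∧ ¬c): β-rule — branch into ¬f  //  ¬¬c.
  branch 1 (add ¬f):
    × closes — contains both f and ¬f.
  branch 2 (add ¬¬c):
    × closes — contains both c and ¬c.
All 2 branches close.
Every branch closed, so the premises entail the conclusion.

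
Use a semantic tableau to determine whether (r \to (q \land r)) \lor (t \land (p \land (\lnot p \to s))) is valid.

Not valid

Assume the negation and expand:
Initial set: {\lnot ((r \to (q \land r)) \lor (t \land (p \land (\lnot p \to s))))}.
\lnot ((r \to (q \land r)) \lor (t \land (p \land (\lnot p \to s)))): α-rule — add \lnot (r \to (q \land r)), \lnot (t \land (p \land (\lnot p \to s))).
\lnot (r \to (q \land r)): α-rule — add r, \lnot (q \land r).
\lnot (t \land (p \land (\lnot p \to s))): β-rule — branch into \lnot t  //  \lnot (p \land (\lnot p \to s)).
  branch 1 (add \lnot t):
    \lnot (q \land r): β-rule — branch into \lnot q  //  \lnot r.
      branch 1.1 (add \lnot q):
        ○ open, literals {q=false, r=true, t=false}.
      branch 1.2 (add \lnot r):
        × closes — contains both r and \lnot r.
  branch 2 (add \lnot (p \land (\lnot p \to s))):
    \lnot (q \land r): β-rule — branch into \lnot q  //  \lnot r.
      branch 2.1 (add \lnot q):
        \lnot (p \land (\lnot p \to s)): β-rule — branch into \lnot p  //  \lnot (\lnot p \to s).
          branch 2.1.1 (add \lnot p):
            ○ open, literals {p=false, q=false, r=true}.
          branch 2.1.2 (add \lnot (\lnot p \to s)):
            \lnot (\lnot p \to s): α-rule — add \lnot p, \lnot s.
            ○ open, literals {p=false, q=false, r=true, s=false}.
      branch 2.2 (add \lnot r):
        × closes — contains both r and \lnot r.
2 branches closed, 3 open.
An open branch gives a countermodel: q=false, r=true, t=false (unmentioned atoms arbitrary); under it the original formula is false.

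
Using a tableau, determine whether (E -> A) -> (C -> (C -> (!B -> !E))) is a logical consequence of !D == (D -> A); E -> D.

Initial set: {(!D == (D -> A)); (E -> D); !((E -> A) -> (C -> (C -> (!B -> !E))))}.
!((E -> A) -> (C -> (C -> (!B -> !E)))): α-rule — add (E -> A), !(C -> (C -> (!B -> !E))).
!(C -> (C -> (!B -> !E))): α-rule — add C, !(C -> (!B -> !E)).
!(C -> (!B -> !E)): α-rule — add C, !(!B -> !E).
!(!B -> !E): α-rule — add !B, !!E.
(!D == (D -> A)): β-rule — branch into !D, (D -> A)  //  !!D, !(D -> A).
  branch 1 (add !D, (D -> A)):
    (E -> D): β-rule — branch into !E  //  D.
      branch 1.1 (add !E):
        × closes — contains both E and !E.
      branch 1.2 (add D):
        × closes — contains both D and !D.
  branch 2 (add !!D, !(D -> A)):
    !(D -> A): α-rule — add D, !A.
    (E -> D): β-rule — branch into !E  //  D.
      branch 2.1 (add !E):
        × closes — contains both E and !E.
      branch 2.2 (add D):
        (E -> A): β-rule — branch into !E  //  A.
          branch 2.2.1 (add !E):
            × closes — contains both E and !E.
          branch 2.2.2 (add A):
            × closes — contains both A and !A.
All 5 branches close.
Every branch closed, so the premises entail the conclusion.

Yes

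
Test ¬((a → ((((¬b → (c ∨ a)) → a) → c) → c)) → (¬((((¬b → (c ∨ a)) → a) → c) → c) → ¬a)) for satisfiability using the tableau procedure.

Initial set: {¬((a → ((((¬b → (c ∨ a)) → a) → c) → c)) → (¬((((¬b → (c ∨ a)) → a) → c) → c) → ¬a))}.
¬((a → ((((¬b → (c ∨ a)) → a) → c) → c)) → (¬((((¬b → (c ∨ a)) → a) → c) → c) → ¬a)): α-rule — add (a → ((((¬b → (c ∨ a)) → a) → c) → c)), ¬(¬((((¬b → (c ∨ a)) → a) → c) → c) → ¬a).
¬(¬((((¬b → (c ∨ a)) → a) → c) → c) → ¬a): α-rule — add ¬((((¬b → (c ∨ a)) → a) → c) → c), ¬¬a.
¬((((¬b → (c ∨ a)) → a) → c) → c): α-rule — add (((¬b → (c ∨ a)) → a) → c), ¬c.
(a → ((((¬b → (c ∨ a)) → a) → c) → c)): β-rule — branch into ¬a  //  ((((¬b → (c ∨ a)) → a) → c) → c).
  branch 1 (add ¬a):
    × closes — contains both a and ¬a.
  branch 2 (add ((((¬b → (c ∨ a)) → a) → c) → c)):
    (((¬b → (c ∨ a)) → a) → c): β-rule — branch into ¬((¬b → (c ∨ a)) → a)  //  c.
      branch 2.1 (add ¬((¬b → (c ∨ a)) → a)):
        ¬((¬b → (c ∨ a)) → a): α-rule — add (¬b → (c ∨ a)), ¬a.
        × closes — contains both a and ¬a.
      branch 2.2 (add c):
        × closes — contains both c and ¬c.
All 3 branches close.
Every branch closed; the formula is unsatisfiable.

Unsatisfiable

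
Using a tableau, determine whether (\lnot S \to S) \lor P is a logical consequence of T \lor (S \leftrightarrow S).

No

Initial set: {(T \lor (S \leftrightarrow S)); \lnot ((\lnot S \to S) \lor P)}.
\lnot ((\lnot S \to S) \lor P): α-rule — add \lnot (\lnot S \to S), \lnot P.
\lnot (\lnot S \to S): α-rule — add \lnot S, \lnot S.
(T \lor (S \leftrightarrow S)): β-rule — branch into T  //  (S \leftrightarrow S).
  branch 1 (add T):
    ○ open, literals {P=0, S=0, T=1}.
  branch 2 (add (S \leftrightarrow S)):
    (S \leftrightarrow S): β-rule — branch into S, S  //  \lnot S, \lnot S.
      branch 2.1 (add S, S):
        × closes — contains both S and \lnot S.
      branch 2.2 (add \lnot S, \lnot S):
        ○ open, literals {P=0, S=0}.
1 branch closed, 2 open.
An open branch gives a countermodel: P=0, S=0, T=1 (unmentioned atoms arbitrary); the premises hold there but the conclusion fails.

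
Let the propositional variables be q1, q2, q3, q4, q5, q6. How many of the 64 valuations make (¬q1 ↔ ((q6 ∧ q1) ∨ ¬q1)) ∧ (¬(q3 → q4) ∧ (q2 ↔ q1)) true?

Initial set: {T ((¬q1 ↔ ((q6 ∧ q1) ∨ ¬q1)) ∧ (¬(q3 → q4) ∧ (q2 ↔ q1)))}.
T ((¬q1 ↔ ((q6 ∧ q1) ∨ ¬q1)) ∧ (¬(q3 → q4) ∧ (q2 ↔ q1))): α-rule — add T (¬q1 ↔ ((q6 ∧ q1) ∨ ¬q1)), T (¬(q3 → q4) ∧ (q2 ↔ q1)).
T (¬(q3 → q4) ∧ (q2 ↔ q1)): α-rule — add T ¬(q3 → q4), T (q2 ↔ q1).
T ¬(q3 → q4): α-rule — add T q3, F q4.
T (¬q1 ↔ ((q6 ∧ q1) ∨ ¬q1)): β-rule — branch into T ¬q1, T ((q6 ∧ q1) ∨ ¬q1)  //  F ¬q1, F ((q6 ∧ q1) ∨ ¬q1).
  branch 1 (add T ¬q1, T ((q6 ∧ q1) ∨ ¬q1)):
    T (q2 ↔ q1): β-rule — branch into T q2, T q1  //  F q2, F q1.
      branch 1.1 (add T q2, T q1):
        × closes — contains both q1 and ¬q1.
      branch 1.2 (add F q2, F q1):
        T ((q6 ∧ q1) ∨ ¬q1): β-rule — branch into T (q6 ∧ q1)  //  T ¬q1.
          branch 1.2.1 (add T (q6 ∧ q1)):
            T (q6 ∧ q1): α-rule — add T q6, T q1.
            × closes — contains both q1 and ¬q1.
          branch 1.2.2 (add T ¬q1):
            ○ open, literals {q1=0, q2=0, q3=1, q4=0}.
  branch 2 (add F ¬q1, F ((q6 ∧ q1) ∨ ¬q1)):
    F ((q6 ∧ q1) ∨ ¬q1): α-rule — add F (q6 ∧ q1), F ¬q1.
    T (q2 ↔ q1): β-rule — branch into T q2, T q1  //  F q2, F q1.
      branch 2.1 (add T q2, T q1):
        F (q6 ∧ q1): β-rule — branch into F q6  //  F q1.
          branch 2.1.1 (add F q6):
            ○ open, literals {q1=1, q2=1, q3=1, q4=0, q6=0}.
          branch 2.1.2 (add F q1):
            × closes — contains both q1 and ¬q1.
      branch 2.2 (add F q2, F q1):
        × closes — contains both q1 and ¬q1.
4 branches closed, 2 open.
Each open branch fixes some atoms; the unmentioned ones are free. Counting distinct full assignments: branch {q1=0, q2=0, q3=1, q4=0} (q5, q6) contributes 4 new; branch {q1=1, q2=1, q3=1, q4=0, q6=0} (q5) contributes 2 new. Total: 6.

6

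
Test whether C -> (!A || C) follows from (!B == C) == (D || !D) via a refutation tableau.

Initial set: {T ((!B == C) == (D || !D)); F (C -> (!A || C))}.
F (C -> (!A || C)): α-rule — add T C, F (!A || C).
F (!A || C): α-rule — add F !A, F C.
× closes — contains both C and !C.
All 1 branch closes.
Every branch closed, so the premises entail the conclusion.

Yes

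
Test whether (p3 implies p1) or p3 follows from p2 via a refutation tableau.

Yes

Initial set: {p2; not ((p3 implies p1) or p3)}.
not ((p3 implies p1) or p3): α-rule — add not (p3 implies p1), not p3.
not (p3 implies p1): α-rule — add p3, not p1.
× closes — contains both p3 and not p3.
All 1 branch closes.
Every branch closed, so the premises entail the conclusion.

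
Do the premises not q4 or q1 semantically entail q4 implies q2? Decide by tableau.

No

Initial set: {(not q4 or q1); not (q4 implies q2)}.
not (q4 implies q2): α-rule — add q4, not q2.
(not q4 or q1): β-rule — branch into not q4  //  q1.
  branch 1 (add not q4):
    × closes — contains both q4 and not q4.
  branch 2 (add q1):
    ○ open, literals {q1=T, q2=F, q4=T}.
1 branch closed, 1 open.
An open branch gives a countermodel: q1=T, q2=F, q4=T (unmentioned atoms arbitrary); the premises hold there but the conclusion fails.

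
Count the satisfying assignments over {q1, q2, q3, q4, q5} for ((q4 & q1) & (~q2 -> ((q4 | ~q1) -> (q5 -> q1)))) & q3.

Initial set: {(((q4 & q1) & (~q2 -> ((q4 | ~q1) -> (q5 -> q1)))) & q3)}.
(((q4 & q1) & (~q2 -> ((q4 | ~q1) -> (q5 -> q1)))) & q3): α-rule — add ((q4 & q1) & (~q2 -> ((q4 | ~q1) -> (q5 -> q1)))), q3.
((q4 & q1) & (~q2 -> ((q4 | ~q1) -> (q5 -> q1)))): α-rule — add (q4 & q1), (~q2 -> ((q4 | ~q1) -> (q5 -> q1))).
(q4 & q1): α-rule — add q4, q1.
(~q2 -> ((q4 | ~q1) -> (q5 -> q1))): β-rule — branch into ~~q2  //  ((q4 | ~q1) -> (q5 -> q1)).
  branch 1 (add ~~q2):
    ○ open, literals {q1=true, q2=true, q3=true, q4=true}.
  branch 2 (add ((q4 | ~q1) -> (q5 -> q1))):
    ((q4 | ~q1) -> (q5 -> q1)): β-rule — branch into ~(q4 | ~q1)  //  (q5 -> q1).
      branch 2.1 (add ~(q4 | ~q1)):
        ~(q4 | ~q1): α-rule — add ~q4, ~~q1.
        × closes — contains both q4 and ~q4.
      branch 2.2 (add (q5 -> q1)):
        (q5 -> q1): β-rule — branch into ~q5  //  q1.
          branch 2.2.1 (add ~q5):
            ○ open, literals {q1=true, q3=true, q4=true, q5=false}.
          branch 2.2.2 (add q1):
            ○ open, literals {q1=true, q3=true, q4=true}.
1 branch closed, 3 open.
Each open branch fixes some atoms; the unmentioned ones are free. Counting distinct full assignments: branch {q1=true, q2=true, q3=true, q4=true} (q5) contributes 2 new; branch {q1=true, q3=true, q4=true, q5=false} (q2) contributes 1 new; branch {q1=true, q3=true, q4=true} (q2, q5) contributes 1 new. Total: 4.

4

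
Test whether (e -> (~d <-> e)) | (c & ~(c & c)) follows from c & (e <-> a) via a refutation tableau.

Initial set: {(c & (e <-> a)); ~((e -> (~d <-> e)) | (c & ~(c & c)))}.
(c & (e <-> a)): α-rule — add c, (e <-> a).
~((e -> (~d <-> e)) | (c & ~(c & c))): α-rule — add ~(e -> (~d <-> e)), ~(c & ~(c & c)).
~(e -> (~d <-> e)): α-rule — add e, ~(~d <-> e).
(e <-> a): β-rule — branch into e, a  //  ~e, ~a.
  branch 1 (add e, a):
    ~(c & ~(c & c)): β-rule — branch into ~c  //  ~~(c & c).
      branch 1.1 (add ~c):
        × closes — contains both c and ~c.
      branch 1.2 (add ~~(c & c)):
        ~~(c & c): α-rule — add c, c.
        ~(~d <-> e): β-rule — branch into ~d, ~e  //  ~~d, e.
          branch 1.2.1 (add ~d, ~e):
            × closes — contains both e and ~e.
          branch 1.2.2 (add ~~d, e):
            ○ open, literals {a=true, c=true, d=true, e=true}.
  branch 2 (add ~e, ~a):
    × closes — contains both e and ~e.
3 branches closed, 1 open.
An open branch gives a countermodel: a=true, c=true, d=true, e=true (unmentioned atoms arbitrary); the premises hold there but the conclusion fails.

No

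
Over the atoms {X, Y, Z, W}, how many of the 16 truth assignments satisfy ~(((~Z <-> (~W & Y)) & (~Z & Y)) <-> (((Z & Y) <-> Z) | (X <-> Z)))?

Initial set: {~(((~Z <-> (~W & Y)) & (~Z & Y)) <-> (((Z & Y) <-> Z) | (X <-> Z)))}.
~(((~Z <-> (~W & Y)) & (~Z & Y)) <-> (((Z & Y) <-> Z) | (X <-> Z))): β-rule — branch into ((~Z <-> (~W & Y)) & (~Z & Y)), ~(((Z & Y) <-> Z) | (X <-> Z))  //  ~((~Z <-> (~W & Y)) & (~Z & Y)), (((Z & Y) <-> Z) | (X <-> Z)).
  branch 1 (add ((~Z <-> (~W & Y)) & (~Z & Y)), ~(((Z & Y) <-> Z) | (X <-> Z))):
    ((~Z <-> (~W & Y)) & (~Z & Y)): α-rule — add (~Z <-> (~W & Y)), (~Z & Y).
    ~(((Z & Y) <-> Z) | (X <-> Z)): α-rule — add ~((Z & Y) <-> Z), ~(X <-> Z).
    (~Z & Y): α-rule — add ~Z, Y.
    (~Z <-> (~W & Y)): β-rule — branch into ~Z, (~W & Y)  //  ~~Z, ~(~W & Y).
      branch 1.1 (add ~Z, (~W & Y)):
        (~W & Y): α-rule — add ~W, Y.
        ~((Z & Y) <-> Z): β-rule — branch into (Z & Y), ~Z  //  ~(Z & Y), Z.
          branch 1.1.1 (add (Z & Y), ~Z):
            (Z & Y): α-rule — add Z, Y.
            × closes — contains both Z and ~Z.
          branch 1.1.2 (add ~(Z & Y), Z):
            × closes — contains both Z and ~Z.
      branch 1.2 (add ~~Z, ~(~W & Y)):
        × closes — contains both Z and ~Z.
  branch 2 (add ~((~Z <-> (~W & Y)) & (~Z & Y)), (((Z & Y) <-> Z) | (X <-> Z))):
    ~((~Z <-> (~W & Y)) & (~Z & Y)): β-rule — branch into ~(~Z <-> (~W & Y))  //  ~(~Z & Y).
      branch 2.1 (add ~(~Z <-> (~W & Y))):
        (((Z & Y) <-> Z) | (X <-> Z)): β-rule — branch into ((Z & Y) <-> Z)  //  (X <-> Z).
          branch 2.1.1 (add ((Z & Y) <-> Z)):
            ~(~Z <-> (~W & Y)): β-rule — branch into ~Z, ~(~W & Y)  //  ~~Z, (~W & Y).
              branch 2.1.1.1 (add ~Z, ~(~W & Y)):
                ((Z & Y) <-> Z): β-rule — branch into (Z & Y), Z  //  ~(Z & Y), ~Z.
                  branch 2.1.1.1.1 (add (Z & Y), Z):
                    × closes — contains both Z and ~Z.
                  branch 2.1.1.1.2 (add ~(Z & Y), ~Z):
                    ~(~W & Y): β-rule — branch into ~~W  //  ~Y.
                      branch 2.1.1.1.2.1 (add ~~W):
                        ~(Z & Y): β-rule — branch into ~Z  //  ~Y.
                          branch 2.1.1.1.2.1.1 (add ~Z):
                            ○ open, literals {W=T, Z=F}.
                          branch 2.1.1.1.2.1.2 (add ~Y):
                            ○ open, literals {W=T, Y=F, Z=F}.
                      branch 2.1.1.1.2.2 (add ~Y):
                        ~(Z & Y): β-rule — branch into ~Z  //  ~Y.
                          branch 2.1.1.1.2.2.1 (add ~Z):
                            ○ open, literals {Y=F, Z=F}.
                          branch 2.1.1.1.2.2.2 (add ~Y):
                            ○ open, literals {Y=F, Z=F}.
              branch 2.1.1.2 (add ~~Z, (~W & Y)):
                (~W & Y): α-rule — add ~W, Y.
                ((Z & Y) <-> Z): β-rule — branch into (Z & Y), Z  //  ~(Z & Y), ~Z.
                  branch 2.1.1.2.1 (add (Z & Y), Z):
                    (Z & Y): α-rule — add Z, Y.
                    ○ open, literals {W=F, Y=T, Z=T}.
                  branch 2.1.1.2.2 (add ~(Z & Y), ~Z):
                    × closes — contains both Z and ~Z.
          branch 2.1.2 (add (X <-> Z)):
            ~(~Z <-> (~W & Y)): β-rule — branch into ~Z, ~(~W & Y)  //  ~~Z, (~W & Y).
              branch 2.1.2.1 (add ~Z, ~(~W & Y)):
                (X <-> Z): β-rule — branch into X, Z  //  ~X, ~Z.
                  branch 2.1.2.1.1 (add X, Z):
                    × closes — contains both Z and ~Z.
                  branch 2.1.2.1.2 (add ~X, ~Z):
                    ~(~W & Y): β-rule — branch into ~~W  //  ~Y.
                      branch 2.1.2.1.2.1 (add ~~W):
                        ○ open, literals {W=T, X=F, Z=F}.
                      branch 2.1.2.1.2.2 (add ~Y):
                        ○ open, literals {X=F, Y=F, Z=F}.
              branch 2.1.2.2 (add ~~Z, (~W & Y)):
                (~W & Y): α-rule — add ~W, Y.
                (X <-> Z): β-rule — branch into X, Z  //  ~X, ~Z.
                  branch 2.1.2.2.1 (add X, Z):
                    ○ open, literals {W=F, X=T, Y=T, Z=T}.
                  branch 2.1.2.2.2 (add ~X, ~Z):
                    × closes — contains both Z and ~Z.
      branch 2.2 (add ~(~Z & Y)):
        (((Z & Y) <-> Z) | (X <-> Z)): β-rule — branch into ((Z & Y) <-> Z)  //  (X <-> Z).
          branch 2.2.1 (add ((Z & Y) <-> Z)):
            ~(~Z & Y): β-rule — branch into ~~Z  //  ~Y.
              branch 2.2.1.1 (add ~~Z):
                ((Z & Y) <-> Z): β-rule — branch into (Z & Y), Z  //  ~(Z & Y), ~Z.
                  branch 2.2.1.1.1 (add (Z & Y), Z):
                    (Z & Y): α-rule — add Z, Y.
                    ○ open, literals {Y=T, Z=T}.
                  branch 2.2.1.1.2 (add ~(Z & Y), ~Z):
                    × closes — contains both Z and ~Z.
              branch 2.2.1.2 (add ~Y):
                ((Z & Y) <-> Z): β-rule — branch into (Z & Y), Z  //  ~(Z & Y), ~Z.
                  branch 2.2.1.2.1 (add (Z & Y), Z):
                    (Z & Y): α-rule — add Z, Y.
                    × closes — contains both Y and ~Y.
                  branch 2.2.1.2.2 (add ~(Z & Y), ~Z):
                    ~(Z & Y): β-rule — branch into ~Z  //  ~Y.
                      branch 2.2.1.2.2.1 (add ~Z):
                        ○ open, literals {Y=F, Z=F}.
                      branch 2.2.1.2.2.2 (add ~Y):
                        ○ open, literals {Y=F, Z=F}.
          branch 2.2.2 (add (X <-> Z)):
            ~(~Z & Y): β-rule — branch into ~~Z  //  ~Y.
              branch 2.2.2.1 (add ~~Z):
                (X <-> Z): β-rule — branch into X, Z  //  ~X, ~Z.
                  branch 2.2.2.1.1 (add X, Z):
                    ○ open, literals {X=T, Z=T}.
                  branch 2.2.2.1.2 (add ~X, ~Z):
                    × closes — contains both Z and ~Z.
              branch 2.2.2.2 (add ~Y):
                (X <-> Z): β-rule — branch into X, Z  //  ~X, ~Z.
                  branch 2.2.2.2.1 (add X, Z):
                    ○ open, literals {X=T, Y=F, Z=T}.
                  branch 2.2.2.2.2 (add ~X, ~Z):
                    ○ open, literals {X=F, Y=F, Z=F}.
10 branches closed, 14 open.
Each open branch fixes some atoms; the unmentioned ones are free. Counting distinct full assignments: branch {W=T, Z=F} (X, Y) contributes 4 new; branch {W=T, Y=F, Z=F} (X) contributes 0 new; branch {Y=F, Z=F} (X, W) contributes 2 new; branch {Y=F, Z=F} (X, W) contributes 0 new; branch {W=F, Y=T, Z=T} (X) contributes 2 new; branch {W=T, X=F, Z=F} (Y) contributes 0 new; branch {X=F, Y=F, Z=F} (W) contributes 0 new; branch {W=F, X=T, Y=T, Z=T} (none free) contributes 0 new; branch {Y=T, Z=T} (X, W) contributes 2 new; branch {Y=F, Z=F} (X, W) contributes 0 new; branch {Y=F, Z=F} (X, W) contributes 0 new; branch {X=T, Z=T} (Y, W) contributes 2 new; branch {X=T, Y=F, Z=T} (W) contributes 0 new; branch {X=F, Y=F, Z=F} (W) contributes 0 new. Total: 12.

12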